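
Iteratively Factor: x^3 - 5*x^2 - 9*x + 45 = (x - 5)*(x^2 - 9) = (x - 5)*(x - 3)*(x + 3)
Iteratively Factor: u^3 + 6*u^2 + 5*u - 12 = (u - 1)*(u^2 + 7*u + 12) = (u - 1)*(u + 4)*(u + 3)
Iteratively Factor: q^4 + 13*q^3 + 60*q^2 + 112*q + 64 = (q + 4)*(q^3 + 9*q^2 + 24*q + 16) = (q + 4)^2*(q^2 + 5*q + 4) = (q + 4)^3*(q + 1)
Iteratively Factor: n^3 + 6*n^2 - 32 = (n - 2)*(n^2 + 8*n + 16) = (n - 2)*(n + 4)*(n + 4)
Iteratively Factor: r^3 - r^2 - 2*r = (r - 2)*(r^2 + r) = (r - 2)*(r + 1)*(r)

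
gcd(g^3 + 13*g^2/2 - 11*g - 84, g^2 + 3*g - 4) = g + 4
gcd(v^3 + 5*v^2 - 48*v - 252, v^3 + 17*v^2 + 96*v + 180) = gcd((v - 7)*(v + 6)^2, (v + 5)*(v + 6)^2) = v^2 + 12*v + 36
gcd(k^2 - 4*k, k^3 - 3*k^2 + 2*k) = k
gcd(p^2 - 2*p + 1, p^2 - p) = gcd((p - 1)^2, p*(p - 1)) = p - 1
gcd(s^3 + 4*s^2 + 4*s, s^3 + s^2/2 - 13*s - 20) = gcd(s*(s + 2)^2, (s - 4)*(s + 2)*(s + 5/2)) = s + 2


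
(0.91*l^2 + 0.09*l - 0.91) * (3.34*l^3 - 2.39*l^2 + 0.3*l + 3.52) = 3.0394*l^5 - 1.8743*l^4 - 2.9815*l^3 + 5.4051*l^2 + 0.0438*l - 3.2032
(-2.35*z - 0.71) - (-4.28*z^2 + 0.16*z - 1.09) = 4.28*z^2 - 2.51*z + 0.38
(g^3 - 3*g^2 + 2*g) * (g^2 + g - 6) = g^5 - 2*g^4 - 7*g^3 + 20*g^2 - 12*g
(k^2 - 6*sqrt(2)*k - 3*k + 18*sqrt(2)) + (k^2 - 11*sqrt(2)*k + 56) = 2*k^2 - 17*sqrt(2)*k - 3*k + 18*sqrt(2) + 56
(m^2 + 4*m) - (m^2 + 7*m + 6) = -3*m - 6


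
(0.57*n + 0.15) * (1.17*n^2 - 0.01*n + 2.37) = 0.6669*n^3 + 0.1698*n^2 + 1.3494*n + 0.3555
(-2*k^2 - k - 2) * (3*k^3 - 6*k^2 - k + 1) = -6*k^5 + 9*k^4 + 2*k^3 + 11*k^2 + k - 2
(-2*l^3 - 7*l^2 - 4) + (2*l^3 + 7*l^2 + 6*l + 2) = 6*l - 2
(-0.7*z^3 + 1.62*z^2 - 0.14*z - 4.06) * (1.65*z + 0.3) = -1.155*z^4 + 2.463*z^3 + 0.255*z^2 - 6.741*z - 1.218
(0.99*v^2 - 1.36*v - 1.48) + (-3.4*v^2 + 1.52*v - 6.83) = -2.41*v^2 + 0.16*v - 8.31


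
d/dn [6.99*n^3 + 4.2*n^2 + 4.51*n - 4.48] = 20.97*n^2 + 8.4*n + 4.51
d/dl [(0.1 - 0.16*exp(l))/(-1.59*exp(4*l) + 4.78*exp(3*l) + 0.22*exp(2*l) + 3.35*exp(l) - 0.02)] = (-0.7632*exp(4*l) + 2.1656*exp(3*l) - 1.3988*exp(2*l) - 0.044*exp(l) - 0.3318)*exp(l)/(2.5281*exp(8*l) - 15.2004*exp(7*l) + 22.1488*exp(6*l) - 8.5498*exp(5*l) + 32.138*exp(4*l) + 1.2828*exp(3*l) + 11.2137*exp(2*l) - 0.134*exp(l) + 0.0004)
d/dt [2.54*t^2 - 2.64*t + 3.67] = 5.08*t - 2.64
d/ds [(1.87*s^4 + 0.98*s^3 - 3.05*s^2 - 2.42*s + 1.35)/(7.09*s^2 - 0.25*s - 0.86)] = (26.5166*s^5 + 5.5457*s^4 - 6.9228*s^3 + 15.3919*s^2 - 13.897*s + 2.4187)/(50.2681*s^4 - 3.545*s^3 - 12.1323*s^2 + 0.43*s + 0.7396)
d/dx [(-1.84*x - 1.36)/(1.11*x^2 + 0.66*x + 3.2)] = (2.0424*x^2 + 3.0192*x - 4.9904)/(1.2321*x^4 + 1.4652*x^3 + 7.5396*x^2 + 4.224*x + 10.24)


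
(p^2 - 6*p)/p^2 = (p - 6)/p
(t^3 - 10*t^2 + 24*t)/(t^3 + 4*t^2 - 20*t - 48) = t*(t - 6)/(t^2 + 8*t + 12)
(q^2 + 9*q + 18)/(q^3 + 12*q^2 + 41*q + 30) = (q + 3)/(q^2 + 6*q + 5)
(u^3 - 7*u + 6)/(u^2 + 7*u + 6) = (u^3 - 7*u + 6)/(u^2 + 7*u + 6)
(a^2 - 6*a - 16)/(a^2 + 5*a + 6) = (a - 8)/(a + 3)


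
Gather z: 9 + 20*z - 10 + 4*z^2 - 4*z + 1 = 4*z^2 + 16*z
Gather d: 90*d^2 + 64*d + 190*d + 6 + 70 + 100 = 90*d^2 + 254*d + 176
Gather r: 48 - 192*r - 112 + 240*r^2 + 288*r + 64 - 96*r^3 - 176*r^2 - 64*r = -96*r^3 + 64*r^2 + 32*r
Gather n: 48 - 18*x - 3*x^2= -3*x^2 - 18*x + 48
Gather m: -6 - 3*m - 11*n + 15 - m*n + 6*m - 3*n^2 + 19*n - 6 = m*(3 - n) - 3*n^2 + 8*n + 3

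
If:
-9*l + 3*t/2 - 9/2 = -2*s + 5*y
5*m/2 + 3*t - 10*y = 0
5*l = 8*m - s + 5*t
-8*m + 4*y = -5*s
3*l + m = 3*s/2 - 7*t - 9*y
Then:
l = -54333/85747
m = -59418/85747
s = -88704/85747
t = 22995/85747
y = -7956/85747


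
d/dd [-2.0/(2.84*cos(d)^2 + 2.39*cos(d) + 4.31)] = -(11.36*cos(d) + 4.78)*sin(d)/(2.84*cos(d)^2 + 2.39*cos(d) + 4.31)^2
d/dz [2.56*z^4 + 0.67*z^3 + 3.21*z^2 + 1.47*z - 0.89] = 10.24*z^3 + 2.01*z^2 + 6.42*z + 1.47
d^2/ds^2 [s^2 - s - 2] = 2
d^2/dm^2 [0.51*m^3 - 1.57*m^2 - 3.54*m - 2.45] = 3.06*m - 3.14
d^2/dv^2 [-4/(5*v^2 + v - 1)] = 8*(25*v^2 + 5*v - (10*v + 1)^2 - 5)/(5*v^2 + v - 1)^3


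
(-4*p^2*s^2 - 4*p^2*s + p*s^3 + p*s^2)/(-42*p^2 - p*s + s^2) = p*s*(4*p*s + 4*p - s^2 - s)/(42*p^2 + p*s - s^2)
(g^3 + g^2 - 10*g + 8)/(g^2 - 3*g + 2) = g + 4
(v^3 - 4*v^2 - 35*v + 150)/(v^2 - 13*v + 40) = (v^2 + v - 30)/(v - 8)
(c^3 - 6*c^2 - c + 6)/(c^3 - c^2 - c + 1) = (c - 6)/(c - 1)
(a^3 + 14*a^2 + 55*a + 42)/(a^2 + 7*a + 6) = a + 7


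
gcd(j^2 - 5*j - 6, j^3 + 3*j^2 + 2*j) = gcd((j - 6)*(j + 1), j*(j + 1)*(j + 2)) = j + 1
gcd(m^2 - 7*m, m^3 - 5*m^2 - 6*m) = m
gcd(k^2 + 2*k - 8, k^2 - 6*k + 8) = k - 2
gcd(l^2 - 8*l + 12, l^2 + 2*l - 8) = l - 2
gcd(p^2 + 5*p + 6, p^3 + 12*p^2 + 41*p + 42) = p^2 + 5*p + 6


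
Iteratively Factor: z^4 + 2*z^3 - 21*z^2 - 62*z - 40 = (z - 5)*(z^3 + 7*z^2 + 14*z + 8) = (z - 5)*(z + 2)*(z^2 + 5*z + 4) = (z - 5)*(z + 1)*(z + 2)*(z + 4)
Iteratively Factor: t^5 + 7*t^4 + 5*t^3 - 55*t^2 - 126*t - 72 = (t + 2)*(t^4 + 5*t^3 - 5*t^2 - 45*t - 36) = (t + 2)*(t + 4)*(t^3 + t^2 - 9*t - 9) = (t - 3)*(t + 2)*(t + 4)*(t^2 + 4*t + 3) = (t - 3)*(t + 1)*(t + 2)*(t + 4)*(t + 3)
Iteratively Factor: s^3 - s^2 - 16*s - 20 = (s - 5)*(s^2 + 4*s + 4) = (s - 5)*(s + 2)*(s + 2)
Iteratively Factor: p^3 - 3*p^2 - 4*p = (p - 4)*(p^2 + p) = (p - 4)*(p + 1)*(p)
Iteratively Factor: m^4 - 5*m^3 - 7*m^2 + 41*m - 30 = (m - 5)*(m^3 - 7*m + 6) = (m - 5)*(m - 2)*(m^2 + 2*m - 3) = (m - 5)*(m - 2)*(m + 3)*(m - 1)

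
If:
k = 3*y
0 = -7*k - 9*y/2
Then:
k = 0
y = 0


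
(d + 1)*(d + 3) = d^2 + 4*d + 3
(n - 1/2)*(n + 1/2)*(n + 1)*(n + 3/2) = n^4 + 5*n^3/2 + 5*n^2/4 - 5*n/8 - 3/8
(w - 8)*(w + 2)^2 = w^3 - 4*w^2 - 28*w - 32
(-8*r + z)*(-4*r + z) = 32*r^2 - 12*r*z + z^2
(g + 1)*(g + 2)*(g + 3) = g^3 + 6*g^2 + 11*g + 6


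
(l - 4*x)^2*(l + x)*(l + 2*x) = l^4 - 5*l^3*x - 6*l^2*x^2 + 32*l*x^3 + 32*x^4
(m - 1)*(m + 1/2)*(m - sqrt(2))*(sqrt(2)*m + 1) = sqrt(2)*m^4 - m^3 - sqrt(2)*m^3/2 - 3*sqrt(2)*m^2/2 + m^2/2 + m/2 + sqrt(2)*m/2 + sqrt(2)/2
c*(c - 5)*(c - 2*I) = c^3 - 5*c^2 - 2*I*c^2 + 10*I*c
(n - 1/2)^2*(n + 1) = n^3 - 3*n/4 + 1/4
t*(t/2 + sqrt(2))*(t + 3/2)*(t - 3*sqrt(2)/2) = t^4/2 + sqrt(2)*t^3/4 + 3*t^3/4 - 3*t^2 + 3*sqrt(2)*t^2/8 - 9*t/2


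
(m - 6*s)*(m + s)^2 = m^3 - 4*m^2*s - 11*m*s^2 - 6*s^3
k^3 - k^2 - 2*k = k*(k - 2)*(k + 1)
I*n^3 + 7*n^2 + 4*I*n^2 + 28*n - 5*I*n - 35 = (n + 5)*(n - 7*I)*(I*n - I)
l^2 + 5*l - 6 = (l - 1)*(l + 6)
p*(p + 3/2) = p^2 + 3*p/2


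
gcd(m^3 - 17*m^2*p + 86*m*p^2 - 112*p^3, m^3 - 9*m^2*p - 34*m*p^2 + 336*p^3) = m^2 - 15*m*p + 56*p^2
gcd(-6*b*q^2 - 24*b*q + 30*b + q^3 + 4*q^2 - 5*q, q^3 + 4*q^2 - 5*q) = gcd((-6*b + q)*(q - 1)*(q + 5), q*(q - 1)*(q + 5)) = q^2 + 4*q - 5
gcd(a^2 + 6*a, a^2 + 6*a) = a^2 + 6*a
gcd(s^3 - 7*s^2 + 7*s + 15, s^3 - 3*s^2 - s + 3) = s^2 - 2*s - 3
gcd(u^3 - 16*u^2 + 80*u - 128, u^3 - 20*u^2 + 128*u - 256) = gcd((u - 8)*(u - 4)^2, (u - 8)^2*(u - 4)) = u^2 - 12*u + 32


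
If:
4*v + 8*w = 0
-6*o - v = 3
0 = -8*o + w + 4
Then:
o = 11/10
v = -48/5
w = 24/5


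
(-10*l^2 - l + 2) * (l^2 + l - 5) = -10*l^4 - 11*l^3 + 51*l^2 + 7*l - 10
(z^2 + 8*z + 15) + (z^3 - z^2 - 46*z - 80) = z^3 - 38*z - 65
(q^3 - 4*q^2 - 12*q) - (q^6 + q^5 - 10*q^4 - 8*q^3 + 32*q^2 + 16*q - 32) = -q^6 - q^5 + 10*q^4 + 9*q^3 - 36*q^2 - 28*q + 32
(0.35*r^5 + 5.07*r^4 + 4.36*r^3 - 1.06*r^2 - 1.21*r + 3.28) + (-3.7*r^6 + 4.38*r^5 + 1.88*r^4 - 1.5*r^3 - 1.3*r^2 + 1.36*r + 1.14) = -3.7*r^6 + 4.73*r^5 + 6.95*r^4 + 2.86*r^3 - 2.36*r^2 + 0.15*r + 4.42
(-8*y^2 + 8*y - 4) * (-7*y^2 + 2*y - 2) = 56*y^4 - 72*y^3 + 60*y^2 - 24*y + 8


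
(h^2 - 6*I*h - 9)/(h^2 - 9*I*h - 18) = (h - 3*I)/(h - 6*I)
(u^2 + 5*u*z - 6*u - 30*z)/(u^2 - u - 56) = (-u^2 - 5*u*z + 6*u + 30*z)/(-u^2 + u + 56)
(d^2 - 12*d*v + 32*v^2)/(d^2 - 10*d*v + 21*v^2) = (d^2 - 12*d*v + 32*v^2)/(d^2 - 10*d*v + 21*v^2)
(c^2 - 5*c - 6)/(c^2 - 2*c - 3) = (c - 6)/(c - 3)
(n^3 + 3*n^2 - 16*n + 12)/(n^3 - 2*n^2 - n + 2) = (n + 6)/(n + 1)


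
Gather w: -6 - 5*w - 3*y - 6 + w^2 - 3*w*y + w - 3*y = w^2 + w*(-3*y - 4) - 6*y - 12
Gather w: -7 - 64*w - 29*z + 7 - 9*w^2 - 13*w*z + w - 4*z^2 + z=-9*w^2 + w*(-13*z - 63) - 4*z^2 - 28*z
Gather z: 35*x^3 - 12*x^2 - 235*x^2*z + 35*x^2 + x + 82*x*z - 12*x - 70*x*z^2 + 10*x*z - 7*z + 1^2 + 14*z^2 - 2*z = 35*x^3 + 23*x^2 - 11*x + z^2*(14 - 70*x) + z*(-235*x^2 + 92*x - 9) + 1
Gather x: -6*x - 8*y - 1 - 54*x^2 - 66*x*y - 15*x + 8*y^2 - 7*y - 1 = -54*x^2 + x*(-66*y - 21) + 8*y^2 - 15*y - 2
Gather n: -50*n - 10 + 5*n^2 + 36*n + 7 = 5*n^2 - 14*n - 3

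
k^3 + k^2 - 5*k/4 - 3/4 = (k - 1)*(k + 1/2)*(k + 3/2)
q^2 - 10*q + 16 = (q - 8)*(q - 2)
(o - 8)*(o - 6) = o^2 - 14*o + 48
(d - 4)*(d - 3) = d^2 - 7*d + 12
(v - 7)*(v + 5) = v^2 - 2*v - 35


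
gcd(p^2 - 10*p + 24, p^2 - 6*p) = p - 6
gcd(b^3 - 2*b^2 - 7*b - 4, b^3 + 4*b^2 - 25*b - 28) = b^2 - 3*b - 4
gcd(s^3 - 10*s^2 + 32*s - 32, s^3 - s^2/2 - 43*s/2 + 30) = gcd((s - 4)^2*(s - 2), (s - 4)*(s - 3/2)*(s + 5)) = s - 4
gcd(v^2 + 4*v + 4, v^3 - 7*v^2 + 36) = v + 2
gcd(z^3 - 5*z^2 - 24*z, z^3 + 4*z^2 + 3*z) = z^2 + 3*z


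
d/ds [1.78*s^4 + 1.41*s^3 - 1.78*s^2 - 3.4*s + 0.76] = 7.12*s^3 + 4.23*s^2 - 3.56*s - 3.4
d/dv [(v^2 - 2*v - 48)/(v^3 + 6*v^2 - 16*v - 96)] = (-v^2 + 16*v - 16)/(v^4 - 32*v^2 + 256)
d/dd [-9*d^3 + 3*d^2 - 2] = 3*d*(2 - 9*d)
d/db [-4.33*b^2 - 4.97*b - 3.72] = -8.66*b - 4.97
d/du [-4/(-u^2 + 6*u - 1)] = 8*(3 - u)/(u^2 - 6*u + 1)^2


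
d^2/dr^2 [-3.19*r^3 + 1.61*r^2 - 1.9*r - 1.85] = 3.22 - 19.14*r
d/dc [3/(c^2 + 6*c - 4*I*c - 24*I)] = 6*(-c - 3 + 2*I)/(c^2 + 6*c - 4*I*c - 24*I)^2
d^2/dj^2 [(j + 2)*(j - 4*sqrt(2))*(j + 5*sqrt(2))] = 6*j + 2*sqrt(2) + 4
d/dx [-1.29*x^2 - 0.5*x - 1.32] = -2.58*x - 0.5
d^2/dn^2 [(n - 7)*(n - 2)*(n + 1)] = 6*n - 16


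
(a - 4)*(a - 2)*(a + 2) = a^3 - 4*a^2 - 4*a + 16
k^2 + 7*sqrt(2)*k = k*(k + 7*sqrt(2))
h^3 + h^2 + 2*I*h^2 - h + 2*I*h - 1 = (h + 1)*(h + I)^2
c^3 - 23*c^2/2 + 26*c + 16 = (c - 8)*(c - 4)*(c + 1/2)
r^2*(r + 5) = r^3 + 5*r^2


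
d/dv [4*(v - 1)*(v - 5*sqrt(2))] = 8*v - 20*sqrt(2) - 4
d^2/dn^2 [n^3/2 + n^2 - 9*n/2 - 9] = 3*n + 2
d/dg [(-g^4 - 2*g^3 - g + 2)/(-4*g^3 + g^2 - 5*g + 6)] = (4*g^6 - 2*g^5 + 13*g^4 - 12*g^3 - 11*g^2 - 4*g + 4)/(16*g^6 - 8*g^5 + 41*g^4 - 58*g^3 + 37*g^2 - 60*g + 36)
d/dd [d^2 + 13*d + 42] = 2*d + 13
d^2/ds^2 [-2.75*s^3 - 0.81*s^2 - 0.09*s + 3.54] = -16.5*s - 1.62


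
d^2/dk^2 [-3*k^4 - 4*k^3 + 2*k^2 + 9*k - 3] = -36*k^2 - 24*k + 4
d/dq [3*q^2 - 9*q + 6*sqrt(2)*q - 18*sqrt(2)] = 6*q - 9 + 6*sqrt(2)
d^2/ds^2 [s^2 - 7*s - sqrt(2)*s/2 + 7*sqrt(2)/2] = 2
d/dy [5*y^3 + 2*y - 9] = 15*y^2 + 2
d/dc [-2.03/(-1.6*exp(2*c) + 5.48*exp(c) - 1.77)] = (11.1244 - 6.496*exp(c))*exp(c)/(1.6*exp(2*c) - 5.48*exp(c) + 1.77)^2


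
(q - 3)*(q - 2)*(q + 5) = q^3 - 19*q + 30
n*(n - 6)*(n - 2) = n^3 - 8*n^2 + 12*n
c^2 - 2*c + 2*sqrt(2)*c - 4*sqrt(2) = (c - 2)*(c + 2*sqrt(2))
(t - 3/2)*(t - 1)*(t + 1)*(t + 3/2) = t^4 - 13*t^2/4 + 9/4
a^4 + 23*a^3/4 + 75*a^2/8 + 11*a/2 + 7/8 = (a + 1/4)*(a + 1)^2*(a + 7/2)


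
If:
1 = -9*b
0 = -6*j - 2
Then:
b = -1/9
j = -1/3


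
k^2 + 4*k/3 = k*(k + 4/3)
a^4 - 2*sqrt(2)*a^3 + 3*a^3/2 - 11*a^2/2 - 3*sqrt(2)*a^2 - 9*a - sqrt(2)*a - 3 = (a + 1/2)*(a + 1)*(a - 3*sqrt(2))*(a + sqrt(2))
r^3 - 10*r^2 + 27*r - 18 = (r - 6)*(r - 3)*(r - 1)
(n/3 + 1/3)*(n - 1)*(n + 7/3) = n^3/3 + 7*n^2/9 - n/3 - 7/9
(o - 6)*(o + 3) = o^2 - 3*o - 18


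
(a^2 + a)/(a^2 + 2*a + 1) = a/(a + 1)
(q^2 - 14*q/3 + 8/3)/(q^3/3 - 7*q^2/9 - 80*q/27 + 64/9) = 9*(3*q^2 - 14*q + 8)/(9*q^3 - 21*q^2 - 80*q + 192)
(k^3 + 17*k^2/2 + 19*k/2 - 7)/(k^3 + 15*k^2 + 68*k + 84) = (k - 1/2)/(k + 6)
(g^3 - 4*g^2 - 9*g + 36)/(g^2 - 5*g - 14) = (-g^3 + 4*g^2 + 9*g - 36)/(-g^2 + 5*g + 14)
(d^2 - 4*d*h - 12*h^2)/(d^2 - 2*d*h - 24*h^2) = (d + 2*h)/(d + 4*h)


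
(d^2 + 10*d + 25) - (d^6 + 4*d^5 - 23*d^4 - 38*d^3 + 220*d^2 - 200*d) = -d^6 - 4*d^5 + 23*d^4 + 38*d^3 - 219*d^2 + 210*d + 25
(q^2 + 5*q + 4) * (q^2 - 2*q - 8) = q^4 + 3*q^3 - 14*q^2 - 48*q - 32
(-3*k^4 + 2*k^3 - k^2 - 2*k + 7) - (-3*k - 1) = -3*k^4 + 2*k^3 - k^2 + k + 8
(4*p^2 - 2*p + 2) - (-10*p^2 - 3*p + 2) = 14*p^2 + p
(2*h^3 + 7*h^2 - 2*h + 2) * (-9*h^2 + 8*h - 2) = -18*h^5 - 47*h^4 + 70*h^3 - 48*h^2 + 20*h - 4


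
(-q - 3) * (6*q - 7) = -6*q^2 - 11*q + 21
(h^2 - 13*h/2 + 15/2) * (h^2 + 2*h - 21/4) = h^4 - 9*h^3/2 - 43*h^2/4 + 393*h/8 - 315/8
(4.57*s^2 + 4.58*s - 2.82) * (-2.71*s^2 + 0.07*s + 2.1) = -12.3847*s^4 - 12.0919*s^3 + 17.5598*s^2 + 9.4206*s - 5.922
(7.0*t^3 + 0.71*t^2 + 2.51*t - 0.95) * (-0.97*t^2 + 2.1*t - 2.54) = -6.79*t^5 + 14.0113*t^4 - 18.7237*t^3 + 4.3891*t^2 - 8.3704*t + 2.413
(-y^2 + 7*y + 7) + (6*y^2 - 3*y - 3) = 5*y^2 + 4*y + 4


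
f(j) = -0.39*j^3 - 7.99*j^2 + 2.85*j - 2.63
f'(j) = -1.17*j^2 - 15.98*j + 2.85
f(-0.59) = -7.01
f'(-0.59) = 11.87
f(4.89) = -225.35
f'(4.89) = -103.27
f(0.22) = -2.39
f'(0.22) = -0.72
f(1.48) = -17.18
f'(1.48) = -23.36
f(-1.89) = -33.92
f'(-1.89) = 28.87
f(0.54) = -3.48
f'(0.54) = -6.12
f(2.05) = -33.73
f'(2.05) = -34.83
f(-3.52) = -94.65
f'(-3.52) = 44.60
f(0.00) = -2.63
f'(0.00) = 2.85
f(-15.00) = -526.88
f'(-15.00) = -20.70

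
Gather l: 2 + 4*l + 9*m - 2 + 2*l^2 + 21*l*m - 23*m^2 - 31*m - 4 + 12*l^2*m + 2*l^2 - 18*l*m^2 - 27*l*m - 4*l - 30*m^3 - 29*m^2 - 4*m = l^2*(12*m + 4) + l*(-18*m^2 - 6*m) - 30*m^3 - 52*m^2 - 26*m - 4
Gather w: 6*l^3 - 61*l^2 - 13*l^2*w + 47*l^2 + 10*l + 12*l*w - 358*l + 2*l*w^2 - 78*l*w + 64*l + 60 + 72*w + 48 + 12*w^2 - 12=6*l^3 - 14*l^2 - 284*l + w^2*(2*l + 12) + w*(-13*l^2 - 66*l + 72) + 96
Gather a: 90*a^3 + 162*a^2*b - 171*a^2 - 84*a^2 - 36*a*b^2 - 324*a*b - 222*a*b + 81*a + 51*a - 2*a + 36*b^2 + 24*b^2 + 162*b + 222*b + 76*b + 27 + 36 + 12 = 90*a^3 + a^2*(162*b - 255) + a*(-36*b^2 - 546*b + 130) + 60*b^2 + 460*b + 75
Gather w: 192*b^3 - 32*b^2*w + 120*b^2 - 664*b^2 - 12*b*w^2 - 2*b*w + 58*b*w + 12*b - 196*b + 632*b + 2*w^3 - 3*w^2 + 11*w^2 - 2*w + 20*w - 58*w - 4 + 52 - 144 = 192*b^3 - 544*b^2 + 448*b + 2*w^3 + w^2*(8 - 12*b) + w*(-32*b^2 + 56*b - 40) - 96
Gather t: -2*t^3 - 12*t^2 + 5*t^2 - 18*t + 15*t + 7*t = -2*t^3 - 7*t^2 + 4*t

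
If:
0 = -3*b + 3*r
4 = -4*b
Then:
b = -1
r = -1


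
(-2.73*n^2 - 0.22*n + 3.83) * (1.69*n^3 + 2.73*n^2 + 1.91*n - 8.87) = -4.6137*n^5 - 7.8247*n^4 + 0.6578*n^3 + 34.2508*n^2 + 9.2667*n - 33.9721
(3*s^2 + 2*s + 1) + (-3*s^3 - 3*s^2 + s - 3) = -3*s^3 + 3*s - 2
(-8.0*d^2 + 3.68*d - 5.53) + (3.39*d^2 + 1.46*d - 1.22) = -4.61*d^2 + 5.14*d - 6.75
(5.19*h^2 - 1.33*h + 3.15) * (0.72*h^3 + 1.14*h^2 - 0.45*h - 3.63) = 3.7368*h^5 + 4.959*h^4 - 1.5837*h^3 - 14.6502*h^2 + 3.4104*h - 11.4345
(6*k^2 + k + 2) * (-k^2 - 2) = -6*k^4 - k^3 - 14*k^2 - 2*k - 4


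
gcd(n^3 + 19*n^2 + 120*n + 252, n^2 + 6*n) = n + 6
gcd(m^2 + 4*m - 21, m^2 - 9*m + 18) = m - 3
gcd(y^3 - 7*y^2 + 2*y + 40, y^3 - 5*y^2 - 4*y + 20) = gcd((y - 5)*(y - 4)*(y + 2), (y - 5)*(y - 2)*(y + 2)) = y^2 - 3*y - 10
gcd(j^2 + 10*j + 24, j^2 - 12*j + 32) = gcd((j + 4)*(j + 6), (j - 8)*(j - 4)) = 1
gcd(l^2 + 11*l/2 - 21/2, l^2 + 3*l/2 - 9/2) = l - 3/2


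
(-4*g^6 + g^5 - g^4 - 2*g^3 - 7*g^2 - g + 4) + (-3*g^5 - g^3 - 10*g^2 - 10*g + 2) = -4*g^6 - 2*g^5 - g^4 - 3*g^3 - 17*g^2 - 11*g + 6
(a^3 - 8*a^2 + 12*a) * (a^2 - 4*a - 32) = a^5 - 12*a^4 + 12*a^3 + 208*a^2 - 384*a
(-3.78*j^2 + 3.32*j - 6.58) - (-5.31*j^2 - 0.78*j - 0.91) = 1.53*j^2 + 4.1*j - 5.67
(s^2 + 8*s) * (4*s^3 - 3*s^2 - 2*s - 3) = 4*s^5 + 29*s^4 - 26*s^3 - 19*s^2 - 24*s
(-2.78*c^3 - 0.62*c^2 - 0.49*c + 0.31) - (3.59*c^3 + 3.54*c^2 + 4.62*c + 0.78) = -6.37*c^3 - 4.16*c^2 - 5.11*c - 0.47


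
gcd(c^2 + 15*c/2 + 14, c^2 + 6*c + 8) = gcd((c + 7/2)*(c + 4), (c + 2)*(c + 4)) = c + 4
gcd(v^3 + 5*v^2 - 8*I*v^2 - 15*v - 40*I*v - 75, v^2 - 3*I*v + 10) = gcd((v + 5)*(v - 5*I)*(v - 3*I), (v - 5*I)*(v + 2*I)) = v - 5*I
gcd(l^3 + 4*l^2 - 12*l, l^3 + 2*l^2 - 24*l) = l^2 + 6*l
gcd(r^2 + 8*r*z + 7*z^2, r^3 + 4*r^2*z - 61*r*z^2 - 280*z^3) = r + 7*z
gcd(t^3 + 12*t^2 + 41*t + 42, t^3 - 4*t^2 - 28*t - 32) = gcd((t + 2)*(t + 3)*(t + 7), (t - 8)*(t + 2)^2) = t + 2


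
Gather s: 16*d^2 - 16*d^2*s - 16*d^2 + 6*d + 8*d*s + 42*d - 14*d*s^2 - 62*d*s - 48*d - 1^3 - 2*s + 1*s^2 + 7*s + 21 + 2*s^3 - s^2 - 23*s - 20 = -14*d*s^2 + 2*s^3 + s*(-16*d^2 - 54*d - 18)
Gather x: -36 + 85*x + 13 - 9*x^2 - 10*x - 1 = -9*x^2 + 75*x - 24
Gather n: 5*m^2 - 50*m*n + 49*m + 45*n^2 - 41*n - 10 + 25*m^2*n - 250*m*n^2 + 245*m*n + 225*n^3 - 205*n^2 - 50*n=5*m^2 + 49*m + 225*n^3 + n^2*(-250*m - 160) + n*(25*m^2 + 195*m - 91) - 10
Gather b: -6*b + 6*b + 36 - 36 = 0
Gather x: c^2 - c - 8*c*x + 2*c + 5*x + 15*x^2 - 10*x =c^2 + c + 15*x^2 + x*(-8*c - 5)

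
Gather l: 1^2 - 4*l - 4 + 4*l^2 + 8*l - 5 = 4*l^2 + 4*l - 8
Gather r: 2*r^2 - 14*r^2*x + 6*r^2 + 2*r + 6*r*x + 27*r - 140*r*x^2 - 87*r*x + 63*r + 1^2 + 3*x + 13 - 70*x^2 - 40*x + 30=r^2*(8 - 14*x) + r*(-140*x^2 - 81*x + 92) - 70*x^2 - 37*x + 44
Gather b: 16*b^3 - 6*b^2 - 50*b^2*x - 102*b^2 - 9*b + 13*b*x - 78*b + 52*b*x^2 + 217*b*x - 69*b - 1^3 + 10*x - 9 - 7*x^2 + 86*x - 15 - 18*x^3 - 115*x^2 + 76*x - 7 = 16*b^3 + b^2*(-50*x - 108) + b*(52*x^2 + 230*x - 156) - 18*x^3 - 122*x^2 + 172*x - 32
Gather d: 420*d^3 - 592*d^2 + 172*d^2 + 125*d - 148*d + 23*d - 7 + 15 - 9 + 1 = 420*d^3 - 420*d^2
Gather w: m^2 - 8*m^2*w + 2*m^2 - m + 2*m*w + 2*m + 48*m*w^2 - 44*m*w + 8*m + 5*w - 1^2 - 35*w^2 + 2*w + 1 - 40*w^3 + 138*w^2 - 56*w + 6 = 3*m^2 + 9*m - 40*w^3 + w^2*(48*m + 103) + w*(-8*m^2 - 42*m - 49) + 6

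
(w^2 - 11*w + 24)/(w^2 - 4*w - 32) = (w - 3)/(w + 4)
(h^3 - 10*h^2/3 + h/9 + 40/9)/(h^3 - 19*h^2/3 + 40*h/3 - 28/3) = (9*h^3 - 30*h^2 + h + 40)/(3*(3*h^3 - 19*h^2 + 40*h - 28))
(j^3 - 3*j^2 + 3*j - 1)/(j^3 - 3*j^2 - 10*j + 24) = (j^3 - 3*j^2 + 3*j - 1)/(j^3 - 3*j^2 - 10*j + 24)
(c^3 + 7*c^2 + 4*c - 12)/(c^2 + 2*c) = c + 5 - 6/c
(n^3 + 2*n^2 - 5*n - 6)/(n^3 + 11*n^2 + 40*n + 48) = (n^2 - n - 2)/(n^2 + 8*n + 16)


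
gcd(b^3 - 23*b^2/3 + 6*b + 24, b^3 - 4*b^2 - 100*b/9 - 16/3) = b^2 - 14*b/3 - 8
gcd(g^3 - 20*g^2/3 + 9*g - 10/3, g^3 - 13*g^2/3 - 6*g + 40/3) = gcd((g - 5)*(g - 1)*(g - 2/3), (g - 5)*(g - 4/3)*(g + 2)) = g - 5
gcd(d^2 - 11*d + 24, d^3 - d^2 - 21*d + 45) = d - 3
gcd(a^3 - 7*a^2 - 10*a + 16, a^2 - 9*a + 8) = a^2 - 9*a + 8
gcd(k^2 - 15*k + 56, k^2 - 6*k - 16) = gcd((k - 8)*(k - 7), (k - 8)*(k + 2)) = k - 8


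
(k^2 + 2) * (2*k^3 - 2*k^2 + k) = 2*k^5 - 2*k^4 + 5*k^3 - 4*k^2 + 2*k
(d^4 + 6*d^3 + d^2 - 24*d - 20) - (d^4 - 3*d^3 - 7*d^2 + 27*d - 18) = 9*d^3 + 8*d^2 - 51*d - 2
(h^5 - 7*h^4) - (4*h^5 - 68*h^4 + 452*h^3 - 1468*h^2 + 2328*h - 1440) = -3*h^5 + 61*h^4 - 452*h^3 + 1468*h^2 - 2328*h + 1440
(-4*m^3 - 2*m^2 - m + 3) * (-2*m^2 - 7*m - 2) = 8*m^5 + 32*m^4 + 24*m^3 + 5*m^2 - 19*m - 6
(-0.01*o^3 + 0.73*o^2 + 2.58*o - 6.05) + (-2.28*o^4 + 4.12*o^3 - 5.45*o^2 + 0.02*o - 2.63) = -2.28*o^4 + 4.11*o^3 - 4.72*o^2 + 2.6*o - 8.68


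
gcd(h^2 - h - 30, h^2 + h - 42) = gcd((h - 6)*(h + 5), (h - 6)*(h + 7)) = h - 6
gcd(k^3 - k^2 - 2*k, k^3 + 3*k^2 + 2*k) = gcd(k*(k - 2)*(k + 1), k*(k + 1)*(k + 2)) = k^2 + k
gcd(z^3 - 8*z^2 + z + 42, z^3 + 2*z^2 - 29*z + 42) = z - 3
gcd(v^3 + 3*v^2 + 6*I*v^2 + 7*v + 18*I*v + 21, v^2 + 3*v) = v + 3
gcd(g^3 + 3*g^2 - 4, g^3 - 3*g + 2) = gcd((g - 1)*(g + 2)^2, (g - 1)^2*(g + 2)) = g^2 + g - 2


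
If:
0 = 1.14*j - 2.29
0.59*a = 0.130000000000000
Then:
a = 0.22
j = 2.01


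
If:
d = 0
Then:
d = 0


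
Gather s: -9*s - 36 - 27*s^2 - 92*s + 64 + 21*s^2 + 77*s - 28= -6*s^2 - 24*s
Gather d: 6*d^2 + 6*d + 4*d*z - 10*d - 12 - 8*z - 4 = 6*d^2 + d*(4*z - 4) - 8*z - 16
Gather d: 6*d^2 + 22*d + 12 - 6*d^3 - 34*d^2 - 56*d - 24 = -6*d^3 - 28*d^2 - 34*d - 12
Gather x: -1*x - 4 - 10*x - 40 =-11*x - 44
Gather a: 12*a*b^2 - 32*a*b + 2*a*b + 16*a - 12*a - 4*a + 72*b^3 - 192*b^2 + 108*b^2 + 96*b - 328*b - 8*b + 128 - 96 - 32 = a*(12*b^2 - 30*b) + 72*b^3 - 84*b^2 - 240*b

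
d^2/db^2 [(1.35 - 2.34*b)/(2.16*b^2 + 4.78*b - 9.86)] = (-(2.34*b - 1.35)*(4.32*b + 4.78)*(8.64*b + 9.56) + (30.3264*b + 16.5384)*(2.16*b^2 + 4.78*b - 9.86))/(2.16*b^2 + 4.78*b - 9.86)^3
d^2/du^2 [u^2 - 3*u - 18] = 2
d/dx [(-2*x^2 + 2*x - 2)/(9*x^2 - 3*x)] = 2*(-2*x^2 + 6*x - 1)/(3*x^2*(9*x^2 - 6*x + 1))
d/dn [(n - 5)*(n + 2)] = 2*n - 3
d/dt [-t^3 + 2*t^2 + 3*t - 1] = -3*t^2 + 4*t + 3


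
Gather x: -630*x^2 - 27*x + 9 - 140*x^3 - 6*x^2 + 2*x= -140*x^3 - 636*x^2 - 25*x + 9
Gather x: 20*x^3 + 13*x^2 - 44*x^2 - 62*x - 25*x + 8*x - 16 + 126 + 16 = 20*x^3 - 31*x^2 - 79*x + 126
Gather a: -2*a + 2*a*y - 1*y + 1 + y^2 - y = a*(2*y - 2) + y^2 - 2*y + 1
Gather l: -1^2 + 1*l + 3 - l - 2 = 0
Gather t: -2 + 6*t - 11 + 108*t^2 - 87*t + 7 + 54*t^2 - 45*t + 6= 162*t^2 - 126*t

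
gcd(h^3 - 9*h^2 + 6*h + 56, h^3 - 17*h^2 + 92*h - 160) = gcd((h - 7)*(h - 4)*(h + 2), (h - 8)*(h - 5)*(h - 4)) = h - 4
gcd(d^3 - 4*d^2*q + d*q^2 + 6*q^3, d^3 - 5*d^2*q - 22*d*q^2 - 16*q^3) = d + q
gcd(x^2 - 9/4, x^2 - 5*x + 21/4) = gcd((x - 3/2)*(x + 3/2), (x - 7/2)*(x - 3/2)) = x - 3/2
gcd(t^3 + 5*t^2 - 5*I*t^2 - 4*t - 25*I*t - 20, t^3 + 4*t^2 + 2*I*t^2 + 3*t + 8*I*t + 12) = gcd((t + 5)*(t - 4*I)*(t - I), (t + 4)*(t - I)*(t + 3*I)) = t - I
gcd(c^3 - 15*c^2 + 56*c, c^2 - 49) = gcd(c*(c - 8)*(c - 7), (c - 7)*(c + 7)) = c - 7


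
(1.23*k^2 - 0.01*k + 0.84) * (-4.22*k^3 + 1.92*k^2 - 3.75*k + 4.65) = -5.1906*k^5 + 2.4038*k^4 - 8.1765*k^3 + 7.3698*k^2 - 3.1965*k + 3.906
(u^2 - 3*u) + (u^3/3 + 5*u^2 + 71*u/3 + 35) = u^3/3 + 6*u^2 + 62*u/3 + 35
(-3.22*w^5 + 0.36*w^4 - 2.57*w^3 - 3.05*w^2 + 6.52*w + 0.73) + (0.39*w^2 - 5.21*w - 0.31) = -3.22*w^5 + 0.36*w^4 - 2.57*w^3 - 2.66*w^2 + 1.31*w + 0.42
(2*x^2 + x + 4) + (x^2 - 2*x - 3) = 3*x^2 - x + 1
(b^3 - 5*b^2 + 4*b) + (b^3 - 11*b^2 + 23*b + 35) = 2*b^3 - 16*b^2 + 27*b + 35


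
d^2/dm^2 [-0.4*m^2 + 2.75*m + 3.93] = -0.800000000000000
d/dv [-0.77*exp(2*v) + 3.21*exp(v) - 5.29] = (3.21 - 1.54*exp(v))*exp(v)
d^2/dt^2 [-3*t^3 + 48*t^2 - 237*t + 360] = 96 - 18*t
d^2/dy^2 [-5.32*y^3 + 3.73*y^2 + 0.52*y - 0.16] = 7.46 - 31.92*y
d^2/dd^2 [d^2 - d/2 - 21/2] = 2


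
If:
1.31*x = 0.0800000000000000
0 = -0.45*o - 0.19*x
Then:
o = -0.03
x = 0.06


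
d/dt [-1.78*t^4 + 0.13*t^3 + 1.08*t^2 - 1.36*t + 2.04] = -7.12*t^3 + 0.39*t^2 + 2.16*t - 1.36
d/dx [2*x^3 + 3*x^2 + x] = 6*x^2 + 6*x + 1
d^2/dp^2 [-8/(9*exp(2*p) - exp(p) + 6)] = 8*(-2*(18*exp(p) - 1)^2*exp(p) + (36*exp(p) - 1)*(9*exp(2*p) - exp(p) + 6))*exp(p)/(9*exp(2*p) - exp(p) + 6)^3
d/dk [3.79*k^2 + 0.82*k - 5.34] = 7.58*k + 0.82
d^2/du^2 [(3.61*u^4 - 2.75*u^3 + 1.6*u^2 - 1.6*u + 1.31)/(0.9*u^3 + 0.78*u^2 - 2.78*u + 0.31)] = (7.105427357601e-15*u^8 + 7.105427357601e-15*u^7 + 28.910088*u^6 - 102.069684*u^5 + 211.854732*u^4 - 85.503948*u^3 + 6.53457599999999*u^2 - 18.500934*u + 17.164652)/(0.729*u^9 + 1.8954*u^8 - 5.11272*u^7 - 10.481508*u^6 + 17.098344*u^5 + 13.996548*u^4 - 25.258706*u^3 + 7.412286*u^2 - 0.801474*u + 0.029791)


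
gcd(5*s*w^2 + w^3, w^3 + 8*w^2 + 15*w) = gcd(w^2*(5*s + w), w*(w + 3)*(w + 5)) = w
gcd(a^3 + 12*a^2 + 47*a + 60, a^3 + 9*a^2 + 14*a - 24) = a + 4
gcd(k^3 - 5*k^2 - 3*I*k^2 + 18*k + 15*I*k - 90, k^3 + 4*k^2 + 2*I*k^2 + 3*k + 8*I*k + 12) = k + 3*I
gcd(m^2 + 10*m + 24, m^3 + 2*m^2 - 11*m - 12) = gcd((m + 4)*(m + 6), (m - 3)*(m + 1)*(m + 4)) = m + 4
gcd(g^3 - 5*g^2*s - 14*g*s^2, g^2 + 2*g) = g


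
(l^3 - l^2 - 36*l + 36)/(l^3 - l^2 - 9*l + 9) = (l^2 - 36)/(l^2 - 9)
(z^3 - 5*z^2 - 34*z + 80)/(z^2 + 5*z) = z - 10 + 16/z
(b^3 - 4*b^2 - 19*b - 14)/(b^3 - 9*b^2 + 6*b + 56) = (b + 1)/(b - 4)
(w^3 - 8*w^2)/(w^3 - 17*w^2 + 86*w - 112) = w^2/(w^2 - 9*w + 14)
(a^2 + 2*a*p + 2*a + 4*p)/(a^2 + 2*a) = (a + 2*p)/a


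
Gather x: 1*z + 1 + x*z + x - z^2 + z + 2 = x*(z + 1) - z^2 + 2*z + 3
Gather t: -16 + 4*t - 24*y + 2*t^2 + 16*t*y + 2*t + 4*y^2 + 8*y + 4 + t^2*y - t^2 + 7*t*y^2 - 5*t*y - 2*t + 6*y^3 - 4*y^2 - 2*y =t^2*(y + 1) + t*(7*y^2 + 11*y + 4) + 6*y^3 - 18*y - 12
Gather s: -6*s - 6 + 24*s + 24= 18*s + 18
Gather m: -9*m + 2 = 2 - 9*m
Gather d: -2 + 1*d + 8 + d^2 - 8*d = d^2 - 7*d + 6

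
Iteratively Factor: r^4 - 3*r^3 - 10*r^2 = (r)*(r^3 - 3*r^2 - 10*r) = r^2*(r^2 - 3*r - 10) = r^2*(r + 2)*(r - 5)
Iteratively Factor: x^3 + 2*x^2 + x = (x + 1)*(x^2 + x) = x*(x + 1)*(x + 1)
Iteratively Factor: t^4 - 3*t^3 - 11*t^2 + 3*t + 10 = (t + 2)*(t^3 - 5*t^2 - t + 5) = (t + 1)*(t + 2)*(t^2 - 6*t + 5) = (t - 5)*(t + 1)*(t + 2)*(t - 1)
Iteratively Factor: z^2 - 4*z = (z - 4)*(z)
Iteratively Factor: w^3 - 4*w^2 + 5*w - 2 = (w - 1)*(w^2 - 3*w + 2) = (w - 2)*(w - 1)*(w - 1)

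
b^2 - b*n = b*(b - n)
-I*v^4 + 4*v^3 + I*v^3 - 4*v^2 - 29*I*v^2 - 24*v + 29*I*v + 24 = (v - 3*I)*(v - I)*(v + 8*I)*(-I*v + I)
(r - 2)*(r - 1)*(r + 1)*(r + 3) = r^4 + r^3 - 7*r^2 - r + 6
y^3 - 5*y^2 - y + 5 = (y - 5)*(y - 1)*(y + 1)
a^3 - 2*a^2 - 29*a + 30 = (a - 6)*(a - 1)*(a + 5)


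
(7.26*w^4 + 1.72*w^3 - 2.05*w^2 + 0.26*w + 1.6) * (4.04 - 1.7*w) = -12.342*w^5 + 26.4064*w^4 + 10.4338*w^3 - 8.724*w^2 - 1.6696*w + 6.464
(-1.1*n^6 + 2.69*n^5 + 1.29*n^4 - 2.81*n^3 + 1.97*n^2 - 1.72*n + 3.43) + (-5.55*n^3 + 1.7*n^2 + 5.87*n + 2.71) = -1.1*n^6 + 2.69*n^5 + 1.29*n^4 - 8.36*n^3 + 3.67*n^2 + 4.15*n + 6.14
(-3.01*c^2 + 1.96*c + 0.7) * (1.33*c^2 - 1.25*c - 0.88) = -4.0033*c^4 + 6.3693*c^3 + 1.1298*c^2 - 2.5998*c - 0.616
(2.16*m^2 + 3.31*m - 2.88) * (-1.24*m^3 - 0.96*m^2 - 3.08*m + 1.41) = -2.6784*m^5 - 6.178*m^4 - 6.2592*m^3 - 4.3844*m^2 + 13.5375*m - 4.0608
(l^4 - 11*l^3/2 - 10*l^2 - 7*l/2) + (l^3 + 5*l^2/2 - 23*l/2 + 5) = l^4 - 9*l^3/2 - 15*l^2/2 - 15*l + 5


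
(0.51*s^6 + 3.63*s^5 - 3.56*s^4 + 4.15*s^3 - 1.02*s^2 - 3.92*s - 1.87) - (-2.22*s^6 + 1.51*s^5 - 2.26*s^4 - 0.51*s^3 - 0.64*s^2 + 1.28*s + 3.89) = 2.73*s^6 + 2.12*s^5 - 1.3*s^4 + 4.66*s^3 - 0.38*s^2 - 5.2*s - 5.76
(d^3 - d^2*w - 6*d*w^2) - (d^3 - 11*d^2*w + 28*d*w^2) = 10*d^2*w - 34*d*w^2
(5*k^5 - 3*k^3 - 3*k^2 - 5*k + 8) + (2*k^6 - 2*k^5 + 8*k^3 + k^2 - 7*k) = 2*k^6 + 3*k^5 + 5*k^3 - 2*k^2 - 12*k + 8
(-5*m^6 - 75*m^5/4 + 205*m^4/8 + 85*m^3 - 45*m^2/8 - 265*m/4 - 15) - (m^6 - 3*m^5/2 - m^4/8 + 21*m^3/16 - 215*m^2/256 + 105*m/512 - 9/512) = -6*m^6 - 69*m^5/4 + 103*m^4/4 + 1339*m^3/16 - 1225*m^2/256 - 34025*m/512 - 7671/512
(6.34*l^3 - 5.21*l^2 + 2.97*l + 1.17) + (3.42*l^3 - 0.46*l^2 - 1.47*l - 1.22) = 9.76*l^3 - 5.67*l^2 + 1.5*l - 0.05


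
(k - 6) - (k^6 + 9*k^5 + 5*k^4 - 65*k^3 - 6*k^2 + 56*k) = -k^6 - 9*k^5 - 5*k^4 + 65*k^3 + 6*k^2 - 55*k - 6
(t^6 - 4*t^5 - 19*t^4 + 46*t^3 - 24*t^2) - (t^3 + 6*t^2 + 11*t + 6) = t^6 - 4*t^5 - 19*t^4 + 45*t^3 - 30*t^2 - 11*t - 6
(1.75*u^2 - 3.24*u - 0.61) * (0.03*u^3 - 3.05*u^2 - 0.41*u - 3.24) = 0.0525*u^5 - 5.4347*u^4 + 9.1462*u^3 - 2.4811*u^2 + 10.7477*u + 1.9764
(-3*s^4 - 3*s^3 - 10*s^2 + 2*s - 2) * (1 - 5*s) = 15*s^5 + 12*s^4 + 47*s^3 - 20*s^2 + 12*s - 2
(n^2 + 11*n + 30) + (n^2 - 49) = 2*n^2 + 11*n - 19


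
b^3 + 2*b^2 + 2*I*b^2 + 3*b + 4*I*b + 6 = (b + 2)*(b - I)*(b + 3*I)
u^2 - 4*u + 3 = (u - 3)*(u - 1)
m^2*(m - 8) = m^3 - 8*m^2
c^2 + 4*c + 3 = (c + 1)*(c + 3)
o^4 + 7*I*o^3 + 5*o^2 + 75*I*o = o*(o - 3*I)*(o + 5*I)^2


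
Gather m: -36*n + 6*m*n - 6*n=6*m*n - 42*n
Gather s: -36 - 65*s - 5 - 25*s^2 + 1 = -25*s^2 - 65*s - 40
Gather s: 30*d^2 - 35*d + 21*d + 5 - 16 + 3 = 30*d^2 - 14*d - 8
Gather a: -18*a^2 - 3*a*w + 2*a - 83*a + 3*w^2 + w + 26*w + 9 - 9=-18*a^2 + a*(-3*w - 81) + 3*w^2 + 27*w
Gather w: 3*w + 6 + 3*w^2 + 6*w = 3*w^2 + 9*w + 6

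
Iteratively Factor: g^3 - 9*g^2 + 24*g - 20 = (g - 5)*(g^2 - 4*g + 4) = (g - 5)*(g - 2)*(g - 2)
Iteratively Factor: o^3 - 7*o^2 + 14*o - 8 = (o - 4)*(o^2 - 3*o + 2) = (o - 4)*(o - 2)*(o - 1)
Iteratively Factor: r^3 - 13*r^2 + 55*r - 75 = (r - 5)*(r^2 - 8*r + 15) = (r - 5)^2*(r - 3)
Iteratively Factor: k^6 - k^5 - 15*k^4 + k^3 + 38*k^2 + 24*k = (k - 2)*(k^5 + k^4 - 13*k^3 - 25*k^2 - 12*k) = (k - 4)*(k - 2)*(k^4 + 5*k^3 + 7*k^2 + 3*k) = k*(k - 4)*(k - 2)*(k^3 + 5*k^2 + 7*k + 3) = k*(k - 4)*(k - 2)*(k + 3)*(k^2 + 2*k + 1) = k*(k - 4)*(k - 2)*(k + 1)*(k + 3)*(k + 1)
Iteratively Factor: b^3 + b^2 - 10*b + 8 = (b - 1)*(b^2 + 2*b - 8) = (b - 2)*(b - 1)*(b + 4)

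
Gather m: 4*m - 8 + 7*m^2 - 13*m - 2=7*m^2 - 9*m - 10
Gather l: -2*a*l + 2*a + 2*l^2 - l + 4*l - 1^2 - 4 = 2*a + 2*l^2 + l*(3 - 2*a) - 5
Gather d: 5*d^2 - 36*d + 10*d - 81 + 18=5*d^2 - 26*d - 63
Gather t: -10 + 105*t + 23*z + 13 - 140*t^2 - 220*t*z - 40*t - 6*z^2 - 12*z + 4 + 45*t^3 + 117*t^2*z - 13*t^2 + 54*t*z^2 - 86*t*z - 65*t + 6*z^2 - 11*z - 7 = 45*t^3 + t^2*(117*z - 153) + t*(54*z^2 - 306*z)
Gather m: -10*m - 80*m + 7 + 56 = 63 - 90*m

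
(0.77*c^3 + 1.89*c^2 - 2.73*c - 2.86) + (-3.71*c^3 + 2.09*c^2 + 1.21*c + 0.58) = -2.94*c^3 + 3.98*c^2 - 1.52*c - 2.28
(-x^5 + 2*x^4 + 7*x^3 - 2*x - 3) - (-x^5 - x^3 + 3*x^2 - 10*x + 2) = 2*x^4 + 8*x^3 - 3*x^2 + 8*x - 5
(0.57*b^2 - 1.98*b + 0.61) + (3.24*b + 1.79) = 0.57*b^2 + 1.26*b + 2.4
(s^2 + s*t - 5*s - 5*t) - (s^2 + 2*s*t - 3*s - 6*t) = -s*t - 2*s + t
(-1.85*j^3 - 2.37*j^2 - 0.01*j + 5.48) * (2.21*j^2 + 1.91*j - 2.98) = -4.0885*j^5 - 8.7712*j^4 + 0.9642*j^3 + 19.1543*j^2 + 10.4966*j - 16.3304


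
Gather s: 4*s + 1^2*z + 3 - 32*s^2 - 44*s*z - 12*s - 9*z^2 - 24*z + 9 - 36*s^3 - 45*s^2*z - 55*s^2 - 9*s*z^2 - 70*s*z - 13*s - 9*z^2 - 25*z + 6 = -36*s^3 + s^2*(-45*z - 87) + s*(-9*z^2 - 114*z - 21) - 18*z^2 - 48*z + 18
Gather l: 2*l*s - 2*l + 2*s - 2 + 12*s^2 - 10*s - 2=l*(2*s - 2) + 12*s^2 - 8*s - 4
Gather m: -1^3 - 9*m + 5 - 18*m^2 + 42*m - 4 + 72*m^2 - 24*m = 54*m^2 + 9*m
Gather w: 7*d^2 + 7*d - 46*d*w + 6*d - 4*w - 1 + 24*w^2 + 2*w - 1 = 7*d^2 + 13*d + 24*w^2 + w*(-46*d - 2) - 2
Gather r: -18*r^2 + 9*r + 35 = -18*r^2 + 9*r + 35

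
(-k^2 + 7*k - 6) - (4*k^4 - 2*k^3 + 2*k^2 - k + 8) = -4*k^4 + 2*k^3 - 3*k^2 + 8*k - 14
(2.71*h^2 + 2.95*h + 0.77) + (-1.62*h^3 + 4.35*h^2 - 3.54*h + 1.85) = -1.62*h^3 + 7.06*h^2 - 0.59*h + 2.62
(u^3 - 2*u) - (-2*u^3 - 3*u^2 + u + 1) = 3*u^3 + 3*u^2 - 3*u - 1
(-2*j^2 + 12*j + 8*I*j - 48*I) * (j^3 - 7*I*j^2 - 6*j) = -2*j^5 + 12*j^4 + 22*I*j^4 + 68*j^3 - 132*I*j^3 - 408*j^2 - 48*I*j^2 + 288*I*j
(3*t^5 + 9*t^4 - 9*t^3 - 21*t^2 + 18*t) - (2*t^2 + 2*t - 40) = 3*t^5 + 9*t^4 - 9*t^3 - 23*t^2 + 16*t + 40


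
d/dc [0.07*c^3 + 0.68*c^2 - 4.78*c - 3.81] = 0.21*c^2 + 1.36*c - 4.78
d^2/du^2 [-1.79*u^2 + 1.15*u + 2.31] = -3.58000000000000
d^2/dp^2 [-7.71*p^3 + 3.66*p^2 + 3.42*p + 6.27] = 7.32 - 46.26*p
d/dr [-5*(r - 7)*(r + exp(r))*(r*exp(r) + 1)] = -5*(r - 7)*(r + 1)*(r + exp(r))*exp(r) - 5*(r - 7)*(r*exp(r) + 1)*(exp(r) + 1) - 5*(r + exp(r))*(r*exp(r) + 1)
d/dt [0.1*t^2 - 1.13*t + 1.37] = 0.2*t - 1.13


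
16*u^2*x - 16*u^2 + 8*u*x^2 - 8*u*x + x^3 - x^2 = (4*u + x)^2*(x - 1)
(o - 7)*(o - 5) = o^2 - 12*o + 35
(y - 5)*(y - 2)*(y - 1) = y^3 - 8*y^2 + 17*y - 10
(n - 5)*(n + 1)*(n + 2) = n^3 - 2*n^2 - 13*n - 10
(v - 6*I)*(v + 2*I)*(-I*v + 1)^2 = -v^4 + 2*I*v^3 - 19*v^2 - 28*I*v + 12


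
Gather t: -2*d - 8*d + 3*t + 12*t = -10*d + 15*t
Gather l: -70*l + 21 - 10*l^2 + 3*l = -10*l^2 - 67*l + 21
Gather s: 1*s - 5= s - 5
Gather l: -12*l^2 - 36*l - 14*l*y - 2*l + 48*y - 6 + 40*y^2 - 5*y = -12*l^2 + l*(-14*y - 38) + 40*y^2 + 43*y - 6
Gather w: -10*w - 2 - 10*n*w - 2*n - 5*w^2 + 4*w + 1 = -2*n - 5*w^2 + w*(-10*n - 6) - 1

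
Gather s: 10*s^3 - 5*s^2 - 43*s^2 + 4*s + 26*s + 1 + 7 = 10*s^3 - 48*s^2 + 30*s + 8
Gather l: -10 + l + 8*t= l + 8*t - 10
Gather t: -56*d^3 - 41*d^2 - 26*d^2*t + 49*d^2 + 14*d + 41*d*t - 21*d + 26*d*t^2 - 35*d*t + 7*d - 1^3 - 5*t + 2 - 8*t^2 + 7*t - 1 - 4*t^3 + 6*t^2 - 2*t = -56*d^3 + 8*d^2 - 4*t^3 + t^2*(26*d - 2) + t*(-26*d^2 + 6*d)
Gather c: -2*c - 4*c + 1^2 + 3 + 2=6 - 6*c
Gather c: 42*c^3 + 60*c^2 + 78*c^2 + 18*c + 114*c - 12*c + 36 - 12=42*c^3 + 138*c^2 + 120*c + 24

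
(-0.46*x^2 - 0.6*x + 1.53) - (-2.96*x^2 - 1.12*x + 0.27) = 2.5*x^2 + 0.52*x + 1.26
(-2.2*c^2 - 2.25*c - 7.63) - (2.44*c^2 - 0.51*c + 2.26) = -4.64*c^2 - 1.74*c - 9.89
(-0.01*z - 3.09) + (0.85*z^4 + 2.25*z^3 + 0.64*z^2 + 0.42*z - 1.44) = 0.85*z^4 + 2.25*z^3 + 0.64*z^2 + 0.41*z - 4.53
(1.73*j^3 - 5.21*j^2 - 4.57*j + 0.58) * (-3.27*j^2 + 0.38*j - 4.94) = -5.6571*j^5 + 17.6941*j^4 + 4.4179*j^3 + 22.1042*j^2 + 22.7962*j - 2.8652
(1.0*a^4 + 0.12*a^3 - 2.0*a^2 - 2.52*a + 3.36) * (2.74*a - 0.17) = 2.74*a^5 + 0.1588*a^4 - 5.5004*a^3 - 6.5648*a^2 + 9.6348*a - 0.5712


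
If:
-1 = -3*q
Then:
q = 1/3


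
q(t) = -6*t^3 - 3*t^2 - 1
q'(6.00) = -684.00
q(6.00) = -1405.00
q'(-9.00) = -1404.00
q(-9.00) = 4130.00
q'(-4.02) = -266.77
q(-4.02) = 340.31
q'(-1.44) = -28.68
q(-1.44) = 10.70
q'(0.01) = -0.06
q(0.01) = -1.00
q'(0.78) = -15.63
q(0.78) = -5.67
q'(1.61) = -56.32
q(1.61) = -33.82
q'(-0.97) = -11.12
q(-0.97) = 1.65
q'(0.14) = -1.19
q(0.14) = -1.08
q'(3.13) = -195.12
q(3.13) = -214.38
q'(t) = -18*t^2 - 6*t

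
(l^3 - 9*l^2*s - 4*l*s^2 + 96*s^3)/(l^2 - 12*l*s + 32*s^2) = l + 3*s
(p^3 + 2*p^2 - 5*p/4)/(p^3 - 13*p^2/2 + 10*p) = (4*p^2 + 8*p - 5)/(2*(2*p^2 - 13*p + 20))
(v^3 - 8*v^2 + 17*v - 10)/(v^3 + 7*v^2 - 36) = (v^2 - 6*v + 5)/(v^2 + 9*v + 18)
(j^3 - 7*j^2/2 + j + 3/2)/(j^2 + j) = (j^3 - 7*j^2/2 + j + 3/2)/(j*(j + 1))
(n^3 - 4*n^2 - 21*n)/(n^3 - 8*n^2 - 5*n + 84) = n/(n - 4)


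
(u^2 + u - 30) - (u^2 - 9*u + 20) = 10*u - 50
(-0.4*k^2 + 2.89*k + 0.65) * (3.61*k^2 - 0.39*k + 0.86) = -1.444*k^4 + 10.5889*k^3 + 0.8754*k^2 + 2.2319*k + 0.559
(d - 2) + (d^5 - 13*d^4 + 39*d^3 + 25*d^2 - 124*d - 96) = d^5 - 13*d^4 + 39*d^3 + 25*d^2 - 123*d - 98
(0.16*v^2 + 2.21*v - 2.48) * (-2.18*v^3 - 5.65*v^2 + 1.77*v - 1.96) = -0.3488*v^5 - 5.7218*v^4 - 6.7969*v^3 + 17.6101*v^2 - 8.7212*v + 4.8608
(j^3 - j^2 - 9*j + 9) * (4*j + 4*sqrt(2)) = 4*j^4 - 4*j^3 + 4*sqrt(2)*j^3 - 36*j^2 - 4*sqrt(2)*j^2 - 36*sqrt(2)*j + 36*j + 36*sqrt(2)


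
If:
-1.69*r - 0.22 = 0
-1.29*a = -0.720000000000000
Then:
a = 0.56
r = -0.13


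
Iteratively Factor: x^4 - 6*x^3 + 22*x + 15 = (x - 5)*(x^3 - x^2 - 5*x - 3) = (x - 5)*(x + 1)*(x^2 - 2*x - 3) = (x - 5)*(x + 1)^2*(x - 3)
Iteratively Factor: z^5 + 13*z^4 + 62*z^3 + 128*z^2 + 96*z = (z + 2)*(z^4 + 11*z^3 + 40*z^2 + 48*z) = (z + 2)*(z + 4)*(z^3 + 7*z^2 + 12*z) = (z + 2)*(z + 3)*(z + 4)*(z^2 + 4*z) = z*(z + 2)*(z + 3)*(z + 4)*(z + 4)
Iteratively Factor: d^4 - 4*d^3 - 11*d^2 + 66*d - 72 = (d - 3)*(d^3 - d^2 - 14*d + 24) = (d - 3)^2*(d^2 + 2*d - 8) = (d - 3)^2*(d + 4)*(d - 2)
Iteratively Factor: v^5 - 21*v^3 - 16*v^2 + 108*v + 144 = (v - 4)*(v^4 + 4*v^3 - 5*v^2 - 36*v - 36) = (v - 4)*(v + 3)*(v^3 + v^2 - 8*v - 12) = (v - 4)*(v + 2)*(v + 3)*(v^2 - v - 6) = (v - 4)*(v + 2)^2*(v + 3)*(v - 3)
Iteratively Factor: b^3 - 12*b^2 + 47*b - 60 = (b - 5)*(b^2 - 7*b + 12) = (b - 5)*(b - 4)*(b - 3)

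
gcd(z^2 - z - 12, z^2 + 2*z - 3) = z + 3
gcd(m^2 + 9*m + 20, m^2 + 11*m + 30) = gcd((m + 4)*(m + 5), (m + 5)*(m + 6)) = m + 5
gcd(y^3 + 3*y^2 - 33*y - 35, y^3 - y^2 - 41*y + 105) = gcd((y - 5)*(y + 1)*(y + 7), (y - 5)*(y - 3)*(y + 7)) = y^2 + 2*y - 35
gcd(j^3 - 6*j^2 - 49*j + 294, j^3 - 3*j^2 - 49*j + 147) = j^2 - 49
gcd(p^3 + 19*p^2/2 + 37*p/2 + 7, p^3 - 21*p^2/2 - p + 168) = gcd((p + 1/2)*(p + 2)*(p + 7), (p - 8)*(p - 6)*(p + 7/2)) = 1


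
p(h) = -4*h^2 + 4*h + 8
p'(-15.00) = 124.00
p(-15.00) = -952.00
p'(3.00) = -20.00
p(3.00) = -16.00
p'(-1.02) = 12.16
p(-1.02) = -0.24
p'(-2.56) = 24.48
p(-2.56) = -28.45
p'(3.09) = -20.72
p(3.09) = -17.83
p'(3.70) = -25.60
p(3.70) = -31.96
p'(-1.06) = 12.48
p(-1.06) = -0.73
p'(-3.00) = 28.00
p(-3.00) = -40.00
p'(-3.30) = 30.40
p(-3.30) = -48.76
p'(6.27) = -46.16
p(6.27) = -124.17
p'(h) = 4 - 8*h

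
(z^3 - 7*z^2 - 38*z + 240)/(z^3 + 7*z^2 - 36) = (z^2 - 13*z + 40)/(z^2 + z - 6)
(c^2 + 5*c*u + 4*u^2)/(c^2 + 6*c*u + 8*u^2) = (c + u)/(c + 2*u)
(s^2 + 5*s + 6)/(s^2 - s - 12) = (s + 2)/(s - 4)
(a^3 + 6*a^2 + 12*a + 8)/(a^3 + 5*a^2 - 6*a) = (a^3 + 6*a^2 + 12*a + 8)/(a*(a^2 + 5*a - 6))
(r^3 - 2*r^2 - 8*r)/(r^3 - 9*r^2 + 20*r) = (r + 2)/(r - 5)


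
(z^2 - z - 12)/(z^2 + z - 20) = (z + 3)/(z + 5)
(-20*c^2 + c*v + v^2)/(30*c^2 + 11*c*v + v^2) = (-4*c + v)/(6*c + v)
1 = 1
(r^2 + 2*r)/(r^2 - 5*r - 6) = r*(r + 2)/(r^2 - 5*r - 6)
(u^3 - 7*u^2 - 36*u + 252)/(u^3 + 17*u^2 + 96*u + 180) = (u^2 - 13*u + 42)/(u^2 + 11*u + 30)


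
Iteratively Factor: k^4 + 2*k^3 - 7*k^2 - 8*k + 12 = (k + 3)*(k^3 - k^2 - 4*k + 4) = (k - 2)*(k + 3)*(k^2 + k - 2) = (k - 2)*(k + 2)*(k + 3)*(k - 1)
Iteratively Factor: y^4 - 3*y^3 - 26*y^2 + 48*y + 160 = (y + 2)*(y^3 - 5*y^2 - 16*y + 80) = (y + 2)*(y + 4)*(y^2 - 9*y + 20) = (y - 4)*(y + 2)*(y + 4)*(y - 5)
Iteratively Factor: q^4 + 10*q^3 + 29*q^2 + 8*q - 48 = (q + 4)*(q^3 + 6*q^2 + 5*q - 12) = (q + 3)*(q + 4)*(q^2 + 3*q - 4) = (q + 3)*(q + 4)^2*(q - 1)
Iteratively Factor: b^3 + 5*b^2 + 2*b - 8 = (b - 1)*(b^2 + 6*b + 8) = (b - 1)*(b + 4)*(b + 2)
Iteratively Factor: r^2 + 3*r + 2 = (r + 2)*(r + 1)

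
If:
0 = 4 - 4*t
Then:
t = 1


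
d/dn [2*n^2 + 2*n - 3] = 4*n + 2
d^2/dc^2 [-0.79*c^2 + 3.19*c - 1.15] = -1.58000000000000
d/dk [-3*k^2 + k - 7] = 1 - 6*k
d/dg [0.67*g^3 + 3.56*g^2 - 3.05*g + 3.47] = 2.01*g^2 + 7.12*g - 3.05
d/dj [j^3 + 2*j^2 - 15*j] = 3*j^2 + 4*j - 15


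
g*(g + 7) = g^2 + 7*g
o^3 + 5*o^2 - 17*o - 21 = (o - 3)*(o + 1)*(o + 7)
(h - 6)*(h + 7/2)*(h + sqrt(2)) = h^3 - 5*h^2/2 + sqrt(2)*h^2 - 21*h - 5*sqrt(2)*h/2 - 21*sqrt(2)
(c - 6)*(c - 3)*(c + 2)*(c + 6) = c^4 - c^3 - 42*c^2 + 36*c + 216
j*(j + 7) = j^2 + 7*j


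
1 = 1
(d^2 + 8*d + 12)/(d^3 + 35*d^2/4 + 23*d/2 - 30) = 4*(d + 2)/(4*d^2 + 11*d - 20)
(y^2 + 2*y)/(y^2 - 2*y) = (y + 2)/(y - 2)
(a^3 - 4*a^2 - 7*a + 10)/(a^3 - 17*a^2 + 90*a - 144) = (a^3 - 4*a^2 - 7*a + 10)/(a^3 - 17*a^2 + 90*a - 144)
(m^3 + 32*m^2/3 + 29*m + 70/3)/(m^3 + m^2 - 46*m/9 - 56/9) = 3*(3*m^2 + 26*m + 35)/(9*m^2 - 9*m - 28)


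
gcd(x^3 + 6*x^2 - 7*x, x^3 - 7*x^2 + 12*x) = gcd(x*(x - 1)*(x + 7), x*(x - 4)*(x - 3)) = x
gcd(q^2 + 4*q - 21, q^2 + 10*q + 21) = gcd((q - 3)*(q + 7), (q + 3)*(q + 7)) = q + 7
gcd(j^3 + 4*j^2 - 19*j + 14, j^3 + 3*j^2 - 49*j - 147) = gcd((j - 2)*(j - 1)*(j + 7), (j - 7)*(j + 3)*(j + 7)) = j + 7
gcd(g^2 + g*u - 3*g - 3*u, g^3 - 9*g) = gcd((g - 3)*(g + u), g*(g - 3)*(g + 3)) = g - 3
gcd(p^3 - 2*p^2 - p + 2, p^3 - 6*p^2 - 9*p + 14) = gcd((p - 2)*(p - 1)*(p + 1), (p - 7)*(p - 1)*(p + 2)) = p - 1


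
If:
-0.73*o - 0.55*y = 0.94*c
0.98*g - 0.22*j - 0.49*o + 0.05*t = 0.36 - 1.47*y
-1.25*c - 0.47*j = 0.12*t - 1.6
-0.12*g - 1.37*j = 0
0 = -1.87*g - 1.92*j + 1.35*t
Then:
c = 0.160920926218897*y + 1.31916565560755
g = -1.82689582745194*y - 0.444638087103244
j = 0.160020072477542*y + 0.0389464017900652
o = -0.960637904994197*y - 1.69865166612479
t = -2.30300493198389*y - 0.560515652923068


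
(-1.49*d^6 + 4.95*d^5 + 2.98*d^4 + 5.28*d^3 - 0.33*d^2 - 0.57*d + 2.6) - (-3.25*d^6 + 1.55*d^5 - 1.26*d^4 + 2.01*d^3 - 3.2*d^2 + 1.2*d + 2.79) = 1.76*d^6 + 3.4*d^5 + 4.24*d^4 + 3.27*d^3 + 2.87*d^2 - 1.77*d - 0.19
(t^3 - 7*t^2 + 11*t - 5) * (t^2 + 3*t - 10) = t^5 - 4*t^4 - 20*t^3 + 98*t^2 - 125*t + 50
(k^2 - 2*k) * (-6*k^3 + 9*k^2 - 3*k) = -6*k^5 + 21*k^4 - 21*k^3 + 6*k^2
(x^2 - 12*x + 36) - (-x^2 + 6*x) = 2*x^2 - 18*x + 36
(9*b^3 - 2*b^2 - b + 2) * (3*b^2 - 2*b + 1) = 27*b^5 - 24*b^4 + 10*b^3 + 6*b^2 - 5*b + 2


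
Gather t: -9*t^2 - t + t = -9*t^2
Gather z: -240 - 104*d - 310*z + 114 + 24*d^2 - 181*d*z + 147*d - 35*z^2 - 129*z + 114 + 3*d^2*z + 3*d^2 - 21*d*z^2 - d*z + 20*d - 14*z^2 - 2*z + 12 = 27*d^2 + 63*d + z^2*(-21*d - 49) + z*(3*d^2 - 182*d - 441)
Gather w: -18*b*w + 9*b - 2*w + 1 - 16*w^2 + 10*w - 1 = 9*b - 16*w^2 + w*(8 - 18*b)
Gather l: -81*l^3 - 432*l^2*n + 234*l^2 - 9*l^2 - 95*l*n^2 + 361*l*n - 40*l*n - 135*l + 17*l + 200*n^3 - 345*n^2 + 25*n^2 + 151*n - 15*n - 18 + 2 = -81*l^3 + l^2*(225 - 432*n) + l*(-95*n^2 + 321*n - 118) + 200*n^3 - 320*n^2 + 136*n - 16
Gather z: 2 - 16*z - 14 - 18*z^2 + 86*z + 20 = -18*z^2 + 70*z + 8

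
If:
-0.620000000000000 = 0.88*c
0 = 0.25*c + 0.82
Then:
No Solution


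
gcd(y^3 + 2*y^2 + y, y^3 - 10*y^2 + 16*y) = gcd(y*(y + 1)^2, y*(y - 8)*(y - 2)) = y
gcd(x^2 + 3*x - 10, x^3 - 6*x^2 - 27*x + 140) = x + 5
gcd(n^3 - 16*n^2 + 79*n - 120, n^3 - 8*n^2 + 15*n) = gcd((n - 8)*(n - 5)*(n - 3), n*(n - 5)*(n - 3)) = n^2 - 8*n + 15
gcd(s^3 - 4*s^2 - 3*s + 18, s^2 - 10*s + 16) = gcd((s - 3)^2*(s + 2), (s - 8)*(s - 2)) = 1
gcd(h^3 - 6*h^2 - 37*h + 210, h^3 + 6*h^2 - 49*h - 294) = h^2 - h - 42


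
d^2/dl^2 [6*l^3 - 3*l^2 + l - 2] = 36*l - 6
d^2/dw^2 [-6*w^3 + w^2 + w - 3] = 2 - 36*w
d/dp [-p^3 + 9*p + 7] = 9 - 3*p^2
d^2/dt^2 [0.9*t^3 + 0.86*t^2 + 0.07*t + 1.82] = 5.4*t + 1.72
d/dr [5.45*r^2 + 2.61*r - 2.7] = 10.9*r + 2.61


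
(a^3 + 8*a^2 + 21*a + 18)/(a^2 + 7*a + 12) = (a^2 + 5*a + 6)/(a + 4)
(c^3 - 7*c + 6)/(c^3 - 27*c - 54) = (-c^3 + 7*c - 6)/(-c^3 + 27*c + 54)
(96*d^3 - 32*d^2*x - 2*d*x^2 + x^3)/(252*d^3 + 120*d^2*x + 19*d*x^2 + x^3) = (16*d^2 - 8*d*x + x^2)/(42*d^2 + 13*d*x + x^2)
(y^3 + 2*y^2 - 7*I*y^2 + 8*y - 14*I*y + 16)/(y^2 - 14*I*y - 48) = (y^2 + y*(2 + I) + 2*I)/(y - 6*I)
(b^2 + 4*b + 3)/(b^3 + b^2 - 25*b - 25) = (b + 3)/(b^2 - 25)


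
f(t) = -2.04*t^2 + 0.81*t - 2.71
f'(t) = 0.81 - 4.08*t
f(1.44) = -5.77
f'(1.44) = -5.07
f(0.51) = -2.83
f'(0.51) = -1.27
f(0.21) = -2.63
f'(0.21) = -0.05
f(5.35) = -56.77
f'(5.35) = -21.02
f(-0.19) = -2.94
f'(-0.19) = 1.59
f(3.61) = -26.37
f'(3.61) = -13.92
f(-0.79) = -4.62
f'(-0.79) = 4.03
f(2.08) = -9.85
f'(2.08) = -7.68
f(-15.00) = -473.86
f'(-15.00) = 62.01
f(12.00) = -286.75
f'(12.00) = -48.15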